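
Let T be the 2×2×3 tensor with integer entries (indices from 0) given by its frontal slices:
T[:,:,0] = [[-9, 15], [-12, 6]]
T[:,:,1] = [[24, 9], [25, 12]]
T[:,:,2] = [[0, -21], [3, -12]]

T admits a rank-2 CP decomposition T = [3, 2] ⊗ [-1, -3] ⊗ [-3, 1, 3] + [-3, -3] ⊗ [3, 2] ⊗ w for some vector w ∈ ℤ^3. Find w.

Subtract the known terms from T to get the rank-1 residual R = [-3, -3] ⊗ [3, 2] ⊗ w, so R[i,j,k] = a[i]·b[j]·w[k]. Pick indices with nonzero a[0]·b[0] = (-3)·(3) = -9. Only the fibre through (0,0,·) is needed: R[0,0,:] = T[0,0,:] − Σₗ aₗ[0]bₗ[0]cₗ = [-9, 24, 0] − (3)·(-1)·[-3, 1, 3] = [-18, 27, 9]. Then w[k] = R[0,0,k] / -9 for each k, giving w = [-18, 27, 9] / -9 = [2, -3, -1].

w = [2, -3, -1]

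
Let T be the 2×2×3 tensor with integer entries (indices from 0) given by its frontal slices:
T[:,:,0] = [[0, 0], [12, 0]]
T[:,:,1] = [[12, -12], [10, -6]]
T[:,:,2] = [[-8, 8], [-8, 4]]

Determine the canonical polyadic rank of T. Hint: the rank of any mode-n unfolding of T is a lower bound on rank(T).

2

Lower bound: the mode-3 unfolding of T (rows indexed by k, columns by (i,j) = (0,0), (0,1), (1,0), (1,1)) is [[0, 0, 12, 0], [12, -12, 10, -6], [-8, 8, -8, 4]].
There the 2×2 minor on rows k ∈ {0, 1}, columns (i,j) ∈ {(0,0), (1,0)} is det [[0, 12], [12, 10]] = -144 ≠ 0, so this unfolding has rank ≥ 2; CP rank is at least every unfolding rank, so rank(T) ≥ 2. (Unfolding ranks only ever bound the CP rank from below — rank(T) can be strictly larger than all of them — so the matching upper bound has to come from an explicit 2-term decomposition.)
Upper bound — finding two terms. Write S_k = T[:,:,k] for the frontal slices: S₀ = [[0, 0], [12, 0]], S₁ = [[12, -12], [10, -6]], S₂ = [[-8, 8], [-8, 4]].
If T = a₁ ⊗ b₁ ⊗ c₁ + a₂ ⊗ b₂ ⊗ c₂ then each S_k = c₁[k]·a₁b₁ᵀ + c₂[k]·a₂b₂ᵀ. S₀ and S₁ are linearly independent, so a₁b₁ᵀ and a₂b₂ᵀ must span the same plane of matrices: they are the rank-1 matrices of the form x·S₀ + y·S₁.
det(x·S₀ + y·S₁) is 144·xy + 48·y² = 48·(y)(3·x + y), vanishing at (x:y) = (1:0) and (1:-3).
M₁ = S₀ = [[0, 0], [12, 0]] = 12·[0, 1][1, 0]ᵀ and M₂ = S₀ − 3·S₁ = [[-36, 36], [-18, 18]] = (-18)·[2, 1][1, -1]ᵀ, so take a₁ = [0, 1], b₁ = [1, 0], a₂ = [2, 1], b₂ = [1, -1].
Each slice is an integer combination of E₁ = a₁b₁ᵀ and E₂ = a₂b₂ᵀ: S₀ = 12·E₁, S₁ = 4·E₁ + 6·E₂, S₂ = −4·E₁ − 4·E₂; reading off coefficients, c₁ = [12, 4, -4] and c₂ = [0, 6, -4].
Hence T = [0, 1] ⊗ [1, 0] ⊗ [12, 4, -4] + [2, 1] ⊗ [1, -1] ⊗ [0, 6, -4], so rank(T) ≤ 2.
These bounds meet, so rank(T) = 2.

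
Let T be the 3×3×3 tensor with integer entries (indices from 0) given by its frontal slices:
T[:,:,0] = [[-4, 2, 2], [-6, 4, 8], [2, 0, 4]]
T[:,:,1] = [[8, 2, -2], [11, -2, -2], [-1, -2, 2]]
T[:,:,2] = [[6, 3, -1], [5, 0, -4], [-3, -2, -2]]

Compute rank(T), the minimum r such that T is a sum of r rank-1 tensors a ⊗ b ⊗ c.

3

Lower bound: the mode-1 unfolding of T (rows indexed by i, columns by (j,k) = (0,0), (0,1), (0,2), (1,0), (1,1), (1,2), (2,0), (2,1), (2,2)) is [[-4, 8, 6, 2, 2, 3, 2, -2, -1], [-6, 11, 5, 4, -2, 0, 8, -2, -4], [2, -1, -3, 0, -2, -2, 4, 2, -2]].
There the 3×3 minor on rows i ∈ {0, 1, 2}, columns (j,k) ∈ {(0,0), (0,1), (0,2)} is det [[-4, 8, 6], [-6, 11, 5], [2, -1, -3]] = -48 ≠ 0, so this unfolding has rank ≥ 3; CP rank is at least every unfolding rank, so rank(T) ≥ 3. (Unfolding ranks only ever bound the CP rank from below — rank(T) can be strictly larger than all of them — so the matching upper bound has to come from an explicit 3-term decomposition.)
Upper bound: T is a sum of 3 rank-1 terms, T = [0, 1, 1] ⊗ [1, 0, 2] ⊗ [2, 1, -1] + [1, 2, 0] ⊗ [2, -1, -1] ⊗ [-2, 2, 1] + [2, 1, -1] ⊗ [1, 1, 0] ⊗ [0, 2, 2] (written with every a and b primitive with positive leading entry and the scale carried by c; CP decompositions are not unique, and this one is verified by expanding entrywise), so rank(T) ≤ 3.
These bounds meet, so rank(T) = 3.
Check entry T[2,0,0] = 2: (1)·(1)·(2) + (0)·(2)·(-2) + (-1)·(1)·(0) = 2.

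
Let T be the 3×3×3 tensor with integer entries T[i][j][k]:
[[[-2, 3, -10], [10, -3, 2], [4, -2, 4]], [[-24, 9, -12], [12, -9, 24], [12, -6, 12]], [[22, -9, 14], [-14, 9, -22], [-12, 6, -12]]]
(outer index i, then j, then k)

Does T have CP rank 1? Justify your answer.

No

The mode-3 unfolding of T (rows indexed by k, columns by (i,j) = (0,0), (0,1), (0,2), (1,0), (1,1), (1,2), (2,0), (2,1), (2,2)) is [[-2, 10, 4, -24, 12, 12, 22, -14, -12], [3, -3, -2, 9, -9, -6, -9, 9, 6], [-10, 2, 4, -12, 24, 12, 14, -22, -12]].
There the 2×2 minor on rows k ∈ {0, 1}, columns (i,j) ∈ {(0,0), (0,1)} is det [[-2, 10], [3, -3]] = -24 ≠ 0, so this unfolding has rank ≥ 2; CP rank is at least every unfolding rank, so rank(T) ≥ 2.
In particular rank(T) ≥ 2 > 1, so T is not rank-1.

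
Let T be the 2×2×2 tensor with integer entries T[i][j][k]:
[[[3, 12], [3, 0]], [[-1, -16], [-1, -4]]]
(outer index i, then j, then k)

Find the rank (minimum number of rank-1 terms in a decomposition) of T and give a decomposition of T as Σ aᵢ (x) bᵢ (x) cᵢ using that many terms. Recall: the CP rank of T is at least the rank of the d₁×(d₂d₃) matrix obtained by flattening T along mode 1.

rank(T) = 2

Lower bound: the mode-3 unfolding of T (rows indexed by k, columns by (i,j) = (0,0), (0,1), (1,0), (1,1)) is [[3, 3, -1, -1], [12, 0, -16, -4]].
There the 2×2 minor on rows k ∈ {0, 1}, columns (i,j) ∈ {(0,0), (0,1)} is det [[3, 3], [12, 0]] = -36 ≠ 0, so this unfolding has rank ≥ 2; CP rank is at least every unfolding rank, so rank(T) ≥ 2. (This is only a lower bound: in general the CP rank may exceed every unfolding rank, so we still need to exhibit 2 rank-1 terms summing to T.)
Upper bound — finding two terms. Write S_k = T[:,:,k] for the frontal slices: S₀ = [[3, 3], [-1, -1]], S₁ = [[12, 0], [-16, -4]].
If T = a₁ (x) b₁ (x) c₁ + a₂ (x) b₂ (x) c₂ then each S_k = c₁[k]·a₁b₁ᵀ + c₂[k]·a₂b₂ᵀ. S₀ and S₁ are linearly independent, so a₁b₁ᵀ and a₂b₂ᵀ must span the same plane of matrices: they are the rank-1 matrices of the form x·S₀ + y·S₁.
det(x·S₀ + y·S₁) is 24·xy − 48·y² = 24·(x − 2·y)(y), vanishing at (x:y) = (2:1) and (1:0).
M₁ = 2·S₀ + S₁ = [[18, 6], [-18, -6]] = 6·(1, -1)(3, 1)ᵀ and M₂ = S₀ = [[3, 3], [-1, -1]] = (3, -1)(1, 1)ᵀ, so take a₁ = (1, -1), b₁ = (3, 1), a₂ = (3, -1), b₂ = (1, 1).
Each slice is an integer combination of E₁ = a₁b₁ᵀ and E₂ = a₂b₂ᵀ: S₀ = E₂, S₁ = 6·E₁ − 2·E₂; reading off coefficients, c₁ = (0, 6) and c₂ = (1, -2).
Hence T = (1, -1) (x) (3, 1) (x) (0, 6) + (3, -1) (x) (1, 1) (x) (1, -2), so rank(T) ≤ 2.
These bounds meet, so rank(T) = 2.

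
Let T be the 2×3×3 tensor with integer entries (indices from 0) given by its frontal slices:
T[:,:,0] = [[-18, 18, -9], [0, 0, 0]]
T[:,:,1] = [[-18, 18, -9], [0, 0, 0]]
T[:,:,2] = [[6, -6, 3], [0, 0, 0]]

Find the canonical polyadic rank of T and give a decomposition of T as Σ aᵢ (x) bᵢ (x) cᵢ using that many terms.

Lower bound: T ≠ 0 (e.g. T[0,0,0] = -18), so rank(T) ≥ 1.
Upper bound: if T = a (x) b (x) c then every fibre of T is a multiple of the corresponding factor, so read the factors off the fibres through the nonzero entry T[0,0,0] = -18.
The mode-1 fibre T[:,0,0] = [-18, 0] gives a = [1, 0] (primitive direction); the mode-2 fibre T[0,:,0] = [-18, 18, -9] gives b = [2, -2, 1]; then c[k] = T[0,0,k] / (a[0]·b[0]) = [-18, -18, 6] / 2 = [-9, -9, 3].
Expanding [1, 0] (x) [2, -2, 1] (x) [-9, -9, 3] reproduces all 18 entries of T, so T = [1, 0] (x) [2, -2, 1] (x) [-9, -9, 3] and rank(T) ≤ 1.
These bounds meet, so rank(T) = 1.

rank(T) = 1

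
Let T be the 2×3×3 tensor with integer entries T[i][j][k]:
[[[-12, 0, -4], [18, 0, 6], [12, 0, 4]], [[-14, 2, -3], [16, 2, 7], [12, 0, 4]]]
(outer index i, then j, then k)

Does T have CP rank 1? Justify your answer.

The mode-3 unfolding of T (rows indexed by k, columns by (i,j) = (0,0), (0,1), (0,2), (1,0), (1,1), (1,2)) is [[-12, 18, 12, -14, 16, 12], [0, 0, 0, 2, 2, 0], [-4, 6, 4, -3, 7, 4]].
There the 2×2 minor on rows k ∈ {0, 1}, columns (i,j) ∈ {(0,0), (1,0)} is det [[-12, -14], [0, 2]] = -24 ≠ 0, so this unfolding has rank ≥ 2; CP rank is at least every unfolding rank, so rank(T) ≥ 2.
In particular rank(T) ≥ 2 > 1, so T is not rank-1.

No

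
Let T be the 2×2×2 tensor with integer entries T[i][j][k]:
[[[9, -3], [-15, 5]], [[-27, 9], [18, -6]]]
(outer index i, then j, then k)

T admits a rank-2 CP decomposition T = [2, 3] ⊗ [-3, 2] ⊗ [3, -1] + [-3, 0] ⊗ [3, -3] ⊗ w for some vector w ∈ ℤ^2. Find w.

Subtract the known terms from T to get the rank-1 residual R = [-3, 0] ⊗ [3, -3] ⊗ w, so R[i,j,k] = a[i]·b[j]·w[k]. Pick indices with nonzero a[0]·b[0] = (-3)·(3) = -9. Only the fibre through (0,0,·) is needed: R[0,0,:] = T[0,0,:] − Σₗ aₗ[0]bₗ[0]cₗ = [9, -3] − (2)·(-3)·[3, -1] = [27, -9]. Then w[k] = R[0,0,k] / -9 for each k, giving w = [27, -9] / -9 = [-3, 1].

w = [-3, 1]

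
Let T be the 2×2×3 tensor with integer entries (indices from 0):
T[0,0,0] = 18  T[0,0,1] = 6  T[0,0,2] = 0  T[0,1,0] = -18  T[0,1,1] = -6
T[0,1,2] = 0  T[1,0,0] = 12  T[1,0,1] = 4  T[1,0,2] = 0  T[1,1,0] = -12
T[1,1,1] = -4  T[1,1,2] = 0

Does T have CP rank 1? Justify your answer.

Yes

The mode-1 fibre T[:,0,0] = [18, 12] gives a = (3, 2) (primitive direction); the mode-2 fibre T[0,:,0] = [18, -18] gives b = (1, -1); then c[k] = T[0,0,k] / (a[0]·b[0]) = [18, 6, 0] / 3 = (6, 2, 0).
Expanding (3, 2) ⊗ (1, -1) ⊗ (6, 2, 0) reproduces all 12 entries of T, so T = (3, 2) ⊗ (1, -1) ⊗ (6, 2, 0) and rank(T) ≤ 1.
Equivalently every frontal slice T[:,:,k] is c[k] times the rank-1 matrix (3, 2) ⊗ (1, -1). So T has rank 1 (it is nonzero).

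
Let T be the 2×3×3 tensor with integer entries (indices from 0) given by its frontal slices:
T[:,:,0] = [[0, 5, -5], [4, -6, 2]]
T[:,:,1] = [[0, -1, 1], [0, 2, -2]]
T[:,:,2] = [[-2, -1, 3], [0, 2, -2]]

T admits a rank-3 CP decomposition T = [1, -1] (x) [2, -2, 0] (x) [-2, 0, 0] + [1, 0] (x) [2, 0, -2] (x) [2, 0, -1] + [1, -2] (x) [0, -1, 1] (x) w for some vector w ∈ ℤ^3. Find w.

w = [-1, 1, 1]

Subtract the known terms from T to get the rank-1 residual R = [1, -2] (x) [0, -1, 1] (x) w, so R[i,j,k] = a[i]·b[j]·w[k]. Pick indices with nonzero a[0]·b[1] = (1)·(-1) = -1. Only the fibre through (0,1,·) is needed: R[0,1,:] = T[0,1,:] − Σₗ aₗ[0]bₗ[1]cₗ = [5, -1, -1] − (1)·(-2)·[-2, 0, 0] − (1)·(0)·[2, 0, -1] = [1, -1, -1]. Then w[k] = R[0,1,k] / -1 for each k, giving w = [1, -1, -1] / -1 = [-1, 1, 1].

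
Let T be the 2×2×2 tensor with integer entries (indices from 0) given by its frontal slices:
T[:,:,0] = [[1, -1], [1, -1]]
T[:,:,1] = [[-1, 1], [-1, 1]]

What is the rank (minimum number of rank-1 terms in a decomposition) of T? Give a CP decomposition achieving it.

rank(T) = 1

Lower bound: T ≠ 0 (e.g. T[0,0,0] = 1), so rank(T) ≥ 1.
Upper bound: the mode-1 fibre T[:,0,0] = [1, 1] gives a = (1, 1) (primitive direction); the mode-2 fibre T[0,:,0] = [1, -1] gives b = (1, -1); then c[k] = T[0,0,k] / (a[0]·b[0]) = [1, -1] / 1 = (1, -1).
Expanding (1, 1) ⊗ (1, -1) ⊗ (1, -1) reproduces all 8 entries of T, so T = (1, 1) ⊗ (1, -1) ⊗ (1, -1) and rank(T) ≤ 1.
These bounds meet, so rank(T) = 1.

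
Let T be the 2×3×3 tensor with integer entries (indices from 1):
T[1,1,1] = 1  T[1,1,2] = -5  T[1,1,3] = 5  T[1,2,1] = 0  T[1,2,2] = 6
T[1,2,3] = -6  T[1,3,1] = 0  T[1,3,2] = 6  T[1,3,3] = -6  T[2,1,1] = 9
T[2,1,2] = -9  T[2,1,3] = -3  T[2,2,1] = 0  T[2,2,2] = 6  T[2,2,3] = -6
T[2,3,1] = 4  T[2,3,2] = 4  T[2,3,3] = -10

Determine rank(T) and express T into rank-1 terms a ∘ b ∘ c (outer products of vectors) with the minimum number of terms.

rank(T) = 3

Lower bound: in the mode-3 unfolding of T (rows indexed by k, columns by (i,j)) the 3×3 minor on rows k ∈ {1, 2, 3}, columns (i,j) ∈ {(1,1), (1,2), (2,1)} is det [[1, 0, 9], [-5, 6, -9], [5, -6, -3]] = -72 ≠ 0, so that unfolding has rank ≥ 3 and hence rank(T) ≥ 3 (CP rank is at least every unfolding rank, though it can be larger).
Upper bound: T is a sum of 3 rank-1 terms, T = [0, 1] ∘ [2, 0, 1] ∘ [4, -2, -4] + [1, 1] ∘ [1, -2, -2] ∘ [-1, -1, 1] + [1, 1] ∘ [1, -1, -1] ∘ [2, -4, 4] (one valid choice — decompositions are not unique — normalised so each a, b is primitive with positive first nonzero entry; check it by expanding all entries), so rank(T) ≤ 3.
These bounds meet, so rank(T) = 3.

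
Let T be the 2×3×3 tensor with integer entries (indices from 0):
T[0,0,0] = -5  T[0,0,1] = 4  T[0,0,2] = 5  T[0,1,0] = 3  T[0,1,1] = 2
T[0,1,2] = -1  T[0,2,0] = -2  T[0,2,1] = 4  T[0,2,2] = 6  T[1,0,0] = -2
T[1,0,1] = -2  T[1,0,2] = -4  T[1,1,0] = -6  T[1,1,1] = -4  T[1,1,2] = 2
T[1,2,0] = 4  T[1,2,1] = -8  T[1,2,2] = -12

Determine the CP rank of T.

3

Lower bound: the mode-2 unfolding of T (rows indexed by j, columns by (i,k) = (0,0), (0,1), (0,2), (1,0), (1,1), (1,2)) is [[-5, 4, 5, -2, -2, -4], [3, 2, -1, -6, -4, 2], [-2, 4, 6, 4, -8, -12]].
There the 3×3 minor on rows j ∈ {0, 1, 2}, columns (i,k) ∈ {(0,0), (0,1), (0,2)} is det [[-5, 4, 5], [3, 2, -1], [-2, 4, 6]] = -64 ≠ 0, so this unfolding has rank ≥ 3; CP rank is at least every unfolding rank, so rank(T) ≥ 3. (Unfolding ranks only ever bound the CP rank from below — rank(T) can be strictly larger than all of them — so the matching upper bound has to come from an explicit 3-term decomposition.)
Upper bound: T is a sum of 3 rank-1 terms, T = [1, -2] (x) [1, -1, 2] (x) [-2, 0, 2] + [1, -2] (x) [1, 1, 2] (x) [1, 2, 1] + [1, 1] (x) [1, 0, 0] (x) [-4, 2, 2] (written with every a and b primitive with positive leading entry and the scale carried by c; CP decompositions are not unique, and this one is verified by expanding entrywise), so rank(T) ≤ 3.
These bounds meet, so rank(T) = 3.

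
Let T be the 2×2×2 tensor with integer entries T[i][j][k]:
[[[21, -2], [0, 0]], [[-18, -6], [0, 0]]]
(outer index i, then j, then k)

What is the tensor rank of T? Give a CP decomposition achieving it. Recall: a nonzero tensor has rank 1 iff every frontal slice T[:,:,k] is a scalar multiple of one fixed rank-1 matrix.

rank(T) = 2

Lower bound: the mode-3 unfolding of T (rows indexed by k, columns by (i,j) = (0,0), (0,1), (1,0), (1,1)) is [[21, 0, -18, 0], [-2, 0, -6, 0]].
There the 2×2 minor on rows k ∈ {0, 1}, columns (i,j) ∈ {(0,0), (1,0)} is det [[21, -18], [-2, -6]] = -162 ≠ 0, so this unfolding has rank ≥ 2; CP rank is at least every unfolding rank, so rank(T) ≥ 2. (Unfolding ranks only ever bound the CP rank from below — rank(T) can be strictly larger than all of them — so the matching upper bound has to come from an explicit 2-term decomposition.)
Upper bound — finding two terms. Every mode-2 slice of T is a multiple of one matrix: T[:,j,:] = b[j]·M with b = [1, 0] and M = [[21, -2], [-18, -6]] (rows indexed by i, columns by k). So it suffices to write M as a sum of two rank-1 matrices.
Splitting M by its rows (i = 0, 1), M = [1, 0][21, -2]ᵀ + [0, 1][-18, -6]ᵀ.
Hence T = [1, 0] ⊗ [1, 0] ⊗ [21, -2] + [0, 1] ⊗ [1, 0] ⊗ [-18, -6], so rank(T) ≤ 2.
These bounds meet, so rank(T) = 2.
Check entry T[0,1,1] = 0: (1)·(0)·(-2) + (0)·(0)·(-6) = 0.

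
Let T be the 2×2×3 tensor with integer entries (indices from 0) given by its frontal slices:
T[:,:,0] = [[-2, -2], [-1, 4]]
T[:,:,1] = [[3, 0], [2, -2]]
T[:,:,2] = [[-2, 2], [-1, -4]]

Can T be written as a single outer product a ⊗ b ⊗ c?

No

The mode-3 unfolding of T (rows indexed by k, columns by (i,j) = (0,0), (0,1), (1,0), (1,1)) is [[-2, -2, -1, 4], [3, 0, 2, -2], [-2, 2, -1, -4]].
There the 3×3 minor on rows k ∈ {0, 1, 2}, columns (i,j) ∈ {(0,0), (0,1), (1,0)} is det [[-2, -2, -1], [3, 0, 2], [-2, 2, -1]] = 4 ≠ 0, so this unfolding has rank ≥ 3; CP rank is at least every unfolding rank, so rank(T) ≥ 3.
In particular rank(T) ≥ 3 > 1, so T is not rank-1.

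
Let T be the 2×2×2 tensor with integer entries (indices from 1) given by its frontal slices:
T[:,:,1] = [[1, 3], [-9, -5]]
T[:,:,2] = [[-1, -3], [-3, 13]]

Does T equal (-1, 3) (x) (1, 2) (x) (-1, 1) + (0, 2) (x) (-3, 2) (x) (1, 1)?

Reconstruct entry (1,2,1) from the claimed factors: Σₗ aₗ[1]bₗ[2]cₗ[1] = (-1)·(2)·(-1) + (0)·(2)·(1) = 2, but T[1,2,1] = 3. The claim is false.

No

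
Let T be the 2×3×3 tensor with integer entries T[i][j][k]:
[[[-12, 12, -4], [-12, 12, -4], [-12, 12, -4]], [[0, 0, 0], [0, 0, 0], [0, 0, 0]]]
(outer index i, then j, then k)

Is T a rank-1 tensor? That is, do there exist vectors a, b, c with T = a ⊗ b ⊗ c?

If T = a ⊗ b ⊗ c then every fibre of T is a multiple of the corresponding factor, so read the factors off the fibres through the nonzero entry T[0,0,0] = -12.
The mode-1 fibre T[:,0,0] = [-12, 0] gives a = [1, 0] (primitive direction); the mode-2 fibre T[0,:,0] = [-12, -12, -12] gives b = [1, 1, 1]; then c[k] = T[0,0,k] / (a[0]·b[0]) = [-12, 12, -4] / 1 = [-12, 12, -4].
Expanding [1, 0] ⊗ [1, 1, 1] ⊗ [-12, 12, -4] reproduces all 18 entries of T, so T = [1, 0] ⊗ [1, 1, 1] ⊗ [-12, 12, -4] and rank(T) ≤ 1.
Equivalently every frontal slice T[:,:,k] is c[k] times the rank-1 matrix [1, 0] ⊗ [1, 1, 1]. So T has rank 1 (it is nonzero).

Yes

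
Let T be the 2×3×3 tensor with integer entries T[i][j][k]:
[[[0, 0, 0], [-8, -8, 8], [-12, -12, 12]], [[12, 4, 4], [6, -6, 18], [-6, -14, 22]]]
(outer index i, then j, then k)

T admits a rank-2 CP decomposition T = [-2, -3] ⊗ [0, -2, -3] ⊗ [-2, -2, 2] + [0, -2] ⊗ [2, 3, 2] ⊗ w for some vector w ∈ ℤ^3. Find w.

Subtract the known terms from T to get the rank-1 residual R = [0, -2] ⊗ [2, 3, 2] ⊗ w, so R[i,j,k] = a[i]·b[j]·w[k]. Pick indices with nonzero a[1]·b[0] = (-2)·(2) = -4. Only the fibre through (1,0,·) is needed: R[1,0,:] = T[1,0,:] − Σₗ aₗ[1]bₗ[0]cₗ = [12, 4, 4] − (-3)·(0)·[-2, -2, 2] = [12, 4, 4]. Then w[k] = R[1,0,k] / -4 for each k, giving w = [12, 4, 4] / -4 = [-3, -1, -1].

w = [-3, -1, -1]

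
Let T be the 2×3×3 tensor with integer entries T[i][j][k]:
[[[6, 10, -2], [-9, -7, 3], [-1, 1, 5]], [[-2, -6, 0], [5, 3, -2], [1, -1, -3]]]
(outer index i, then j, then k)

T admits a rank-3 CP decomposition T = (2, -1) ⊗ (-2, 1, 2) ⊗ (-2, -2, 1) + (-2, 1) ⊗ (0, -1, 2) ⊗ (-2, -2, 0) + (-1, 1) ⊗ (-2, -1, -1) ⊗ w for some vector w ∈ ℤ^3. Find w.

Subtract the known terms from T to get the rank-1 residual R = (-1, 1) ⊗ (-2, -1, -1) ⊗ w, so R[i,j,k] = a[i]·b[j]·w[k]. Pick indices with nonzero a[0]·b[0] = (-1)·(-2) = 2. Only the fibre through (0,0,·) is needed: R[0,0,:] = T[0,0,:] − Σₗ aₗ[0]bₗ[0]cₗ = [6, 10, -2] − (2)·(-2)·(-2, -2, 1) − (-2)·(0)·(-2, -2, 0) = [-2, 2, 2]. Then w[k] = R[0,0,k] / 2 for each k, giving w = [-2, 2, 2] / 2 = (-1, 1, 1).

w = (-1, 1, 1)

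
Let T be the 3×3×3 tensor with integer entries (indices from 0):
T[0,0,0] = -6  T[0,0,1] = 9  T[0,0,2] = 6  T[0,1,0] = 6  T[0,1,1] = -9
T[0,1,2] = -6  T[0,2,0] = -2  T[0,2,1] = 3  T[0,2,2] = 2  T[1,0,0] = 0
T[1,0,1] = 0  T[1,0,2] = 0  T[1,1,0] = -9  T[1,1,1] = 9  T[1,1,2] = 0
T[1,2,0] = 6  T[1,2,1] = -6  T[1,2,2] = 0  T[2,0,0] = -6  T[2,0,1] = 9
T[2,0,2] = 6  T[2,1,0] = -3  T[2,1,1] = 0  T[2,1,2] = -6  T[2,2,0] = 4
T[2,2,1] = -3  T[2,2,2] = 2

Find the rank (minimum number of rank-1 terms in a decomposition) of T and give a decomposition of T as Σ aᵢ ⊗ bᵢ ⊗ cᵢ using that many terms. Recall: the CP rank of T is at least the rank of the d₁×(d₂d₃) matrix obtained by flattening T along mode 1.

Lower bound: the mode-1 unfolding of T (rows indexed by i, columns by (j,k) = (0,0), (0,1), (0,2), (1,0), (1,1), (1,2), (2,0), (2,1), (2,2)) is [[-6, 9, 6, 6, -9, -6, -2, 3, 2], [0, 0, 0, -9, 9, 0, 6, -6, 0], [-6, 9, 6, -3, 0, -6, 4, -3, 2]].
There the 2×2 minor on rows i ∈ {0, 1}, columns (j,k) ∈ {(0,0), (1,0)} is det [[-6, 6], [0, -9]] = 54 ≠ 0, so this unfolding has rank ≥ 2; CP rank is at least every unfolding rank, so rank(T) ≥ 2. (Flattening ranks never certify an upper bound on CP rank; for that we must actually write T with 2 rank-1 terms.)
Upper bound — finding two terms. Write S_k = T[:,:,k] for the frontal slices: S₀ = [[-6, 6, -2], [0, -9, 6], [-6, -3, 4]], S₁ = [[9, -9, 3], [0, 9, -6], [9, 0, -3]], S₂ = [[6, -6, 2], [0, 0, 0], [6, -6, 2]].
If T = a₁ ⊗ b₁ ⊗ c₁ + a₂ ⊗ b₂ ⊗ c₂ then each S_k = c₁[k]·a₁b₁ᵀ + c₂[k]·a₂b₂ᵀ. S₀ and S₁ are linearly independent, so a₁b₁ᵀ and a₂b₂ᵀ must span the same plane of matrices: they are the rank-1 matrices of the form x·S₀ + y·S₁.
The 2×2 minor of x·S₀ + y·S₁ on rows {0,1}, columns {0,1} is 54·x² − 135·xy + 81·y² = 27·(2·x − 3·y)(x − y), vanishing at (x:y) = (3:2) and (1:1).
M₁ = 3·S₀ + 2·S₁ = [[0, 0, 0], [0, -9, 6], [0, -9, 6]] = (-3)·(0, 1, 1)(0, 3, -2)ᵀ and M₂ = S₀ + S₁ = [[3, -3, 1], [0, 0, 0], [3, -3, 1]] = (1, 0, 1)(3, -3, 1)ᵀ, so take a₁ = (0, 1, 1), b₁ = (0, 3, -2), a₂ = (1, 0, 1), b₂ = (3, -3, 1).
Each slice is an integer combination of E₁ = a₁b₁ᵀ and E₂ = a₂b₂ᵀ: S₀ = −3·E₁ − 2·E₂, S₁ = 3·E₁ + 3·E₂, S₂ = 2·E₂; reading off coefficients, c₁ = (-3, 3, 0) and c₂ = (-2, 3, 2).
Hence T = (0, 1, 1) ⊗ (0, 3, -2) ⊗ (-3, 3, 0) + (1, 0, 1) ⊗ (3, -3, 1) ⊗ (-2, 3, 2), so rank(T) ≤ 2.
These bounds meet, so rank(T) = 2.

rank(T) = 2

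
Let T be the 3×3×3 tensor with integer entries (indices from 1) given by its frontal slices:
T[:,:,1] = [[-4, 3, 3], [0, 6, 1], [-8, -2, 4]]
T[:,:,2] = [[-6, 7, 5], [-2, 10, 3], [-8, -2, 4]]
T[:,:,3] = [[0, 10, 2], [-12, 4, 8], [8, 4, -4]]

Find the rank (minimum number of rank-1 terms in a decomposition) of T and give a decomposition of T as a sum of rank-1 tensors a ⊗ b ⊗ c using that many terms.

Lower bound: the mode-1 unfolding of T (rows indexed by i, columns by (j,k) = (1,1), (1,2), (1,3), (2,1), (2,2), (2,3), (3,1), (3,2), (3,3)) is [[-4, -6, 0, 3, 7, 10, 3, 5, 2], [0, -2, -12, 6, 10, 4, 1, 3, 8], [-8, -8, 8, -2, -2, 4, 4, 4, -4]].
There the 3×3 minor on rows i ∈ {1, 2, 3}, columns (j,k) ∈ {(1,1), (1,2), (1,3)} is det [[-4, -6, 0], [0, -2, -12], [-8, -8, 8]] = -128 ≠ 0, so this unfolding has rank ≥ 3; CP rank is at least every unfolding rank, so rank(T) ≥ 3. (Flattening ranks never certify an upper bound on CP rank; for that we must actually write T with 3 rank-1 terms.)
Upper bound: T is a sum of 3 rank-1 terms, T = [0, 1, 2] ⊗ [2, 0, -1] ⊗ [-1, -1, 0] + [1, -2, 2] ⊗ [2, 1, -1] ⊗ [-1, -1, 2] + [1, 1, 0] ⊗ [1, -2, -1] ⊗ [-2, -4, -4] (written with every a and b primitive with positive leading entry and the scale carried by c; CP decompositions are not unique, and this one is verified by expanding entrywise), so rank(T) ≤ 3.
These bounds meet, so rank(T) = 3.

rank(T) = 3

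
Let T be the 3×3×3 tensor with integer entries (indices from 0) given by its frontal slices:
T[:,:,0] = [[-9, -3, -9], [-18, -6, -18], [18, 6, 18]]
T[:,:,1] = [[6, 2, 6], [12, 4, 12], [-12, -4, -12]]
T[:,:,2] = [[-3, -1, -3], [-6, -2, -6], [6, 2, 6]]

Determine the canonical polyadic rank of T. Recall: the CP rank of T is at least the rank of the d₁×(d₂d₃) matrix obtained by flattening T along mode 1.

Lower bound: T ≠ 0 (e.g. T[0,0,0] = -9), so rank(T) ≥ 1.
Upper bound: if T = a (x) b (x) c then every fibre of T is a multiple of the corresponding factor, so read the factors off the fibres through the nonzero entry T[0,0,0] = -9.
The mode-1 fibre T[:,0,0] = [-9, -18, 18] gives a = [1, 2, -2] (primitive direction); the mode-2 fibre T[0,:,0] = [-9, -3, -9] gives b = [3, 1, 3]; then c[k] = T[0,0,k] / (a[0]·b[0]) = [-9, 6, -3] / 3 = [-3, 2, -1].
Expanding [1, 2, -2] (x) [3, 1, 3] (x) [-3, 2, -1] reproduces all 27 entries of T, so T = [1, 2, -2] (x) [3, 1, 3] (x) [-3, 2, -1] and rank(T) ≤ 1.
These bounds meet, so rank(T) = 1.
Check entry T[1,2,2] = -6: (2)·(3)·(-1) = -6.

1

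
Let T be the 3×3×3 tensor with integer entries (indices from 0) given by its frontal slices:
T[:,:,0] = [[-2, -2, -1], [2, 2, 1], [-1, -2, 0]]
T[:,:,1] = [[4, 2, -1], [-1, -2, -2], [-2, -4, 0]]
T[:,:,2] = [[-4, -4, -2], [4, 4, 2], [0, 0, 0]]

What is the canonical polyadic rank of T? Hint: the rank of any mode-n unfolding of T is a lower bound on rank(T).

3

Lower bound: the mode-1 unfolding of T (rows indexed by i, columns by (j,k) = (0,0), (0,1), (0,2), (1,0), (1,1), (1,2), (2,0), (2,1), (2,2)) is [[-2, 4, -4, -2, 2, -4, -1, -1, -2], [2, -1, 4, 2, -2, 4, 1, -2, 2], [-1, -2, 0, -2, -4, 0, 0, 0, 0]].
There the 3×3 minor on rows i ∈ {0, 1, 2}, columns (j,k) ∈ {(0,0), (0,1), (0,2)} is det [[-2, 4, -4], [2, -1, 4], [-1, -2, 0]] = -12 ≠ 0, so this unfolding has rank ≥ 3; CP rank is at least every unfolding rank, so rank(T) ≥ 3. (Unfolding ranks only ever bound the CP rank from below — rank(T) can be strictly larger than all of them — so the matching upper bound has to come from an explicit 3-term decomposition.)
Upper bound: T is a sum of 3 rank-1 terms, T = [0, 0, 1] ⊗ [1, 2, 0] ⊗ [-1, -2, 0] + [1, -1, 0] ⊗ [2, 2, 1] ⊗ [-1, 1, -2] + [2, 1, 0] ⊗ [1, 0, -1] ⊗ [0, 1, 0] (written with every a and b primitive with positive leading entry and the scale carried by c; CP decompositions are not unique, and this one is verified by expanding entrywise), so rank(T) ≤ 3.
These bounds meet, so rank(T) = 3.
Check entry T[2,0,0] = -1: (1)·(1)·(-1) + (0)·(2)·(-1) + (0)·(1)·(0) = -1.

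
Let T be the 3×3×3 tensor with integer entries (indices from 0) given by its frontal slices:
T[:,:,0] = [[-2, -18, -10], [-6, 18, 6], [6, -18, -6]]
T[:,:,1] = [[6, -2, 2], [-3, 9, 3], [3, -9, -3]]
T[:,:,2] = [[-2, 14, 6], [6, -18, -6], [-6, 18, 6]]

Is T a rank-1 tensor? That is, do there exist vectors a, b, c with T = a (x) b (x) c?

The mode-2 unfolding of T (rows indexed by j, columns by (i,k) = (0,0), (0,1), (0,2), (1,0), (1,1), (1,2), (2,0), (2,1), (2,2)) is [[-2, 6, -2, -6, -3, 6, 6, 3, -6], [-18, -2, 14, 18, 9, -18, -18, -9, 18], [-10, 2, 6, 6, 3, -6, -6, -3, 6]].
There the 2×2 minor on rows j ∈ {0, 1}, columns (i,k) ∈ {(0,0), (0,1)} is det [[-2, 6], [-18, -2]] = 112 ≠ 0, so this unfolding has rank ≥ 2; CP rank is at least every unfolding rank, so rank(T) ≥ 2.
In particular rank(T) ≥ 2 > 1, so T is not rank-1.

No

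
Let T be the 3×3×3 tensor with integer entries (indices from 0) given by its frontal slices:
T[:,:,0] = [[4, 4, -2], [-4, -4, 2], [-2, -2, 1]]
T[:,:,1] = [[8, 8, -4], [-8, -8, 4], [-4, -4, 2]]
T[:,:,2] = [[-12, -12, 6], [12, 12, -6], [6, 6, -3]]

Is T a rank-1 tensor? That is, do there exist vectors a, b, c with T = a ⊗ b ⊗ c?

Yes

If T = a ⊗ b ⊗ c then every fibre of T is a multiple of the corresponding factor, so read the factors off the fibres through the nonzero entry T[0,0,0] = 4.
The mode-1 fibre T[:,0,0] = [4, -4, -2] gives a = (2, -2, -1) (primitive direction); the mode-2 fibre T[0,:,0] = [4, 4, -2] gives b = (2, 2, -1); then c[k] = T[0,0,k] / (a[0]·b[0]) = [4, 8, -12] / 4 = (1, 2, -3).
Expanding (2, -2, -1) ⊗ (2, 2, -1) ⊗ (1, 2, -3) reproduces all 27 entries of T, so T = (2, -2, -1) ⊗ (2, 2, -1) ⊗ (1, 2, -3) and rank(T) ≤ 1.
Equivalently every frontal slice T[:,:,k] is c[k] times the rank-1 matrix (2, -2, -1) ⊗ (2, 2, -1). So T has rank 1 (it is nonzero).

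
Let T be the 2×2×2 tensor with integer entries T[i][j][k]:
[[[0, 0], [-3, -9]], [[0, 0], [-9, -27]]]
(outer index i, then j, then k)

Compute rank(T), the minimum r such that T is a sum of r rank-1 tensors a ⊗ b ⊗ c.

1

Lower bound: T ≠ 0 (e.g. T[0,1,0] = -3), so rank(T) ≥ 1.
Upper bound: if T = a ⊗ b ⊗ c then every fibre of T is a multiple of the corresponding factor, so read the factors off the fibres through the nonzero entry T[0,1,0] = -3.
The mode-1 fibre T[:,1,0] = [-3, -9] gives a = [1, 3] (primitive direction); the mode-2 fibre T[0,:,0] = [0, -3] gives b = [0, 1]; then c[k] = T[0,1,k] / (a[0]·b[1]) = [-3, -9] / 1 = [-3, -9].
Expanding [1, 3] ⊗ [0, 1] ⊗ [-3, -9] reproduces all 8 entries of T, so T = [1, 3] ⊗ [0, 1] ⊗ [-3, -9] and rank(T) ≤ 1.
These bounds meet, so rank(T) = 1.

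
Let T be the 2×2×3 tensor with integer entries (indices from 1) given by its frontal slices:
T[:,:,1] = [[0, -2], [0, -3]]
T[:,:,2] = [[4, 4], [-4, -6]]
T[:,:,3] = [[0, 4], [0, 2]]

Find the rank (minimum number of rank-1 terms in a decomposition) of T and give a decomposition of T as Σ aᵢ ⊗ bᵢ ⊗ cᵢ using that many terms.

rank(T) = 3

Lower bound: the mode-3 unfolding of T (rows indexed by k, columns by (i,j) = (1,1), (1,2), (2,1), (2,2)) is [[0, -2, 0, -3], [4, 4, -4, -6], [0, 4, 0, 2]].
There the 3×3 minor on rows k ∈ {1, 2, 3}, columns (i,j) ∈ {(1,1), (1,2), (2,2)} is det [[0, -2, -3], [4, 4, -6], [0, 4, 2]] = -32 ≠ 0, so this unfolding has rank ≥ 3; CP rank is at least every unfolding rank, so rank(T) ≥ 3. (Flattening ranks never certify an upper bound on CP rank; for that we must actually write T with 3 rank-1 terms.)
Upper bound: T is a sum of 3 rank-1 terms, T = [1, -1] ⊗ [1, 1] ⊗ [0, 4, 0] + [1, 1] ⊗ [0, 1] ⊗ [-4, -4, 0] + [2, 1] ⊗ [0, 1] ⊗ [1, 2, 2] (one valid choice — decompositions are not unique — normalised so each a, b is primitive with positive first nonzero entry; check it by expanding all entries), so rank(T) ≤ 3.
These bounds meet, so rank(T) = 3.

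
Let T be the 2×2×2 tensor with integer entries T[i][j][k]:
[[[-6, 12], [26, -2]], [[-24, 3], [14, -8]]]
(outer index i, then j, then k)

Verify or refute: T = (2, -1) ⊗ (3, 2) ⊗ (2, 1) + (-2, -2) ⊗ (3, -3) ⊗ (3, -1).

Yes

Reconstruct entrywise from the claimed factors. For example, T[1,0,1] = 3 and Σₗ aₗ[1]bₗ[0]cₗ[1] = (-1)·(3)·(1) + (-2)·(3)·(-1) = 3; checking all 8 entries, every one matches. The claim holds.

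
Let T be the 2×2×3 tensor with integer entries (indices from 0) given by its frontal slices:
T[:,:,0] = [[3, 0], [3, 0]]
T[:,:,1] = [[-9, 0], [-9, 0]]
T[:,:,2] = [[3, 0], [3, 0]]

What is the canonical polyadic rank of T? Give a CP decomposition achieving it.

Lower bound: T ≠ 0 (e.g. T[0,0,0] = 3), so rank(T) ≥ 1.
Upper bound: if T = a ⊗ b ⊗ c then every fibre of T is a multiple of the corresponding factor, so read the factors off the fibres through the nonzero entry T[0,0,0] = 3.
The mode-1 fibre T[:,0,0] = [3, 3] gives a = [1, 1] (primitive direction); the mode-2 fibre T[0,:,0] = [3, 0] gives b = [1, 0]; then c[k] = T[0,0,k] / (a[0]·b[0]) = [3, -9, 3] / 1 = [3, -9, 3].
Expanding [1, 1] ⊗ [1, 0] ⊗ [3, -9, 3] reproduces all 12 entries of T, so T = [1, 1] ⊗ [1, 0] ⊗ [3, -9, 3] and rank(T) ≤ 1.
These bounds meet, so rank(T) = 1.

rank(T) = 1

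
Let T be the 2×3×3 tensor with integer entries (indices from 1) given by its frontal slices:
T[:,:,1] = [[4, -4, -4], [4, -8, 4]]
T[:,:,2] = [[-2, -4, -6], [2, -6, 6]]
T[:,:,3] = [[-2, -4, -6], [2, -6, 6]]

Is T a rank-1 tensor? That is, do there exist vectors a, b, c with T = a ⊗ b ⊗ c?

The mode-2 unfolding of T (rows indexed by j, columns by (i,k) = (1,1), (1,2), (1,3), (2,1), (2,2), (2,3)) is [[4, -2, -2, 4, 2, 2], [-4, -4, -4, -8, -6, -6], [-4, -6, -6, 4, 6, 6]].
There the 3×3 minor on rows j ∈ {1, 2, 3}, columns (i,k) ∈ {(1,1), (1,2), (2,1)} is det [[4, -2, 4], [-4, -4, -8], [-4, -6, 4]] = -320 ≠ 0, so this unfolding has rank ≥ 3; CP rank is at least every unfolding rank, so rank(T) ≥ 3.
In particular rank(T) ≥ 3 > 1, so T is not rank-1.

No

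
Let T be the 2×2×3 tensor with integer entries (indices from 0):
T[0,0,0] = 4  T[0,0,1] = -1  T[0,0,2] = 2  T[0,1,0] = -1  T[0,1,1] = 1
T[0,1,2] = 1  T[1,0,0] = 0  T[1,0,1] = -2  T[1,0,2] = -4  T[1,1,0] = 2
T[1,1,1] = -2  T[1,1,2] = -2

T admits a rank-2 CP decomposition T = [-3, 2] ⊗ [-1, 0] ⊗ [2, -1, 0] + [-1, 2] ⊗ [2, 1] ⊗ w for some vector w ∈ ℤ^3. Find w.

Subtract the known terms from T to get the rank-1 residual R = [-1, 2] ⊗ [2, 1] ⊗ w, so R[i,j,k] = a[i]·b[j]·w[k]. Pick indices with nonzero a[0]·b[0] = (-1)·(2) = -2. Only the fibre through (0,0,·) is needed: R[0,0,:] = T[0,0,:] − Σₗ aₗ[0]bₗ[0]cₗ = [4, -1, 2] − (-3)·(-1)·[2, -1, 0] = [-2, 2, 2]. Then w[k] = R[0,0,k] / -2 for each k, giving w = [-2, 2, 2] / -2 = [1, -1, -1].

w = [1, -1, -1]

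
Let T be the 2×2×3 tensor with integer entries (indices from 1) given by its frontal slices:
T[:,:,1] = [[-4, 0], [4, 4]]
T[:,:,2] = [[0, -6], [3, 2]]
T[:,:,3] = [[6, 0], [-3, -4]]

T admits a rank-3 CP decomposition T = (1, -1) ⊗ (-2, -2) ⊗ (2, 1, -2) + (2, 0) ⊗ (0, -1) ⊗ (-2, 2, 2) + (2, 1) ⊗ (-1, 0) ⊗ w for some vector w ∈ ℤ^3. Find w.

w = (0, -1, -1)

Subtract the known terms from T to get the rank-1 residual R = (2, 1) ⊗ (-1, 0) ⊗ w, so R[i,j,k] = a[i]·b[j]·w[k]. Pick indices with nonzero a[1]·b[1] = (2)·(-1) = -2. Only the fibre through (1,1,·) is needed: R[1,1,:] = T[1,1,:] − Σₗ aₗ[1]bₗ[1]cₗ = [-4, 0, 6] − (1)·(-2)·(2, 1, -2) − (2)·(0)·(-2, 2, 2) = [0, 2, 2]. Then w[k] = R[1,1,k] / -2 for each k, giving w = [0, 2, 2] / -2 = (0, -1, -1).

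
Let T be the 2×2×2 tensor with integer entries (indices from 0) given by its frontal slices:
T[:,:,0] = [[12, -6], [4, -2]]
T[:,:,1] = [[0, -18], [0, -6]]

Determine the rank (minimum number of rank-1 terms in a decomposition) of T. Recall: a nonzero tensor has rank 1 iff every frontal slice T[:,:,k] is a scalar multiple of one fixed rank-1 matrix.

2

Lower bound: in the mode-2 unfolding of T (rows indexed by j, columns by (i,k)) the 2×2 minor on rows j ∈ {0, 1}, columns (i,k) ∈ {(0,0), (0,1)} is det [[12, 0], [-6, -18]] = -216 ≠ 0, so that unfolding has rank ≥ 2 and hence rank(T) ≥ 2 (CP rank is at least every unfolding rank, though it can be larger).
Upper bound: T[i,:,:] = a[i]·M for every slice, with a = [3, 1] and M = [[4, 0], [-2, -6]] (rows j, columns k).
Splitting M by its rows (j = 0, 1), M = [1, 0][4, 0]ᵀ + [0, 1][-2, -6]ᵀ.
Hence T = [3, 1] ⊗ [1, 0] ⊗ [4, 0] + [3, 1] ⊗ [0, 1] ⊗ [-2, -6], so rank(T) ≤ 2.
These bounds meet, so rank(T) = 2.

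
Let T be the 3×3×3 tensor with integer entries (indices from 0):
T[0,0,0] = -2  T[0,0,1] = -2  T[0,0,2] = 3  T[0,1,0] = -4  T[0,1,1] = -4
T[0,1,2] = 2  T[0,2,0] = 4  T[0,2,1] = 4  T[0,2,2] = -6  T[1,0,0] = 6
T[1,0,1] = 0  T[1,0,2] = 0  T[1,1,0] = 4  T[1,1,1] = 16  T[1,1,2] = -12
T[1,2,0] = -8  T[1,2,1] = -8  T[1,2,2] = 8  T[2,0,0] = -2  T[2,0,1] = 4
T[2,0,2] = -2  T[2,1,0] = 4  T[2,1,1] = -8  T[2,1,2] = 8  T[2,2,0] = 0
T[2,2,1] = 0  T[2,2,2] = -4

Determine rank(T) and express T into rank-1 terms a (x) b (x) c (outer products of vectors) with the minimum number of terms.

rank(T) = 3

Lower bound: the mode-1 unfolding of T (rows indexed by i, columns by (j,k) = (0,0), (0,1), (0,2), (1,0), (1,1), (1,2), (2,0), (2,1), (2,2)) is [[-2, -2, 3, -4, -4, 2, 4, 4, -6], [6, 0, 0, 4, 16, -12, -8, -8, 8], [-2, 4, -2, 4, -8, 8, 0, 0, -4]].
There the 3×3 minor on rows i ∈ {0, 1, 2}, columns (j,k) ∈ {(0,0), (0,1), (0,2)} is det [[-2, -2, 3], [6, 0, 0], [-2, 4, -2]] = 48 ≠ 0, so this unfolding has rank ≥ 3; CP rank is at least every unfolding rank, so rank(T) ≥ 3. (Unfolding ranks only ever bound the CP rank from below — rank(T) can be strictly larger than all of them — so the matching upper bound has to come from an explicit 3-term decomposition.)
Upper bound: T is a sum of 3 rank-1 terms, T = [0, 1, -1] (x) [1, -2, 0] (x) [2, -4, 4] + [1, -2, 0] (x) [1, 2, -2] (x) [-2, -2, 1] + [1, -1, 1] (x) [1, 0, -2] (x) [0, 0, 2] (written with every a and b primitive with positive leading entry and the scale carried by c; CP decompositions are not unique, and this one is verified by expanding entrywise), so rank(T) ≤ 3.
These bounds meet, so rank(T) = 3.
Check entry T[2,1,2] = 8: (-1)·(-2)·(4) + (0)·(2)·(1) + (1)·(0)·(2) = 8.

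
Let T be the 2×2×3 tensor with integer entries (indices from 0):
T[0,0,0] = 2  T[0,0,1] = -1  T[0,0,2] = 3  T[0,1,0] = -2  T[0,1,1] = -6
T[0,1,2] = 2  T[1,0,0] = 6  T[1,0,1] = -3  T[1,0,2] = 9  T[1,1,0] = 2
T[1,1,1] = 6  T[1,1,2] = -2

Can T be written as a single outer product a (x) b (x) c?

No

The mode-3 unfolding of T (rows indexed by k, columns by (i,j) = (0,0), (0,1), (1,0), (1,1)) is [[2, -2, 6, 2], [-1, -6, -3, 6], [3, 2, 9, -2]].
There the 2×2 minor on rows k ∈ {0, 1}, columns (i,j) ∈ {(0,0), (0,1)} is det [[2, -2], [-1, -6]] = -14 ≠ 0, so this unfolding has rank ≥ 2; CP rank is at least every unfolding rank, so rank(T) ≥ 2.
In particular rank(T) ≥ 2 > 1, so T is not rank-1.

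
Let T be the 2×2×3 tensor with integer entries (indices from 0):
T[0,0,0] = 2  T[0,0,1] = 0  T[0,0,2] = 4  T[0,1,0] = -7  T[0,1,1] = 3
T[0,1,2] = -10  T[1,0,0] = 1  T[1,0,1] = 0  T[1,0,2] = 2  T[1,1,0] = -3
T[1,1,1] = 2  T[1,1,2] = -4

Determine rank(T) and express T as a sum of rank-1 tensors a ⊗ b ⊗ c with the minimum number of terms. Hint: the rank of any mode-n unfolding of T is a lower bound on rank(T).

Lower bound: the mode-3 unfolding of T (rows indexed by k, columns by (i,j) = (0,0), (0,1), (1,0), (1,1)) is [[2, -7, 1, -3], [0, 3, 0, 2], [4, -10, 2, -4]].
There the 3×3 minor on rows k ∈ {0, 1, 2}, columns (i,j) ∈ {(0,0), (0,1), (1,1)} is det [[2, -7, -3], [0, 3, 2], [4, -10, -4]] = -4 ≠ 0, so this unfolding has rank ≥ 3; CP rank is at least every unfolding rank, so rank(T) ≥ 3. (Flattening ranks never certify an upper bound on CP rank; for that we must actually write T with 3 rank-1 terms.)
Upper bound: T is a sum of 3 rank-1 terms, T = [1, 0] ⊗ [0, 1] ⊗ [-2, 1, -2] + [1, 1] ⊗ [0, 1] ⊗ [-1, 2, 0] + [2, 1] ⊗ [1, -2] ⊗ [1, 0, 2] (written with every a and b primitive with positive leading entry and the scale carried by c; CP decompositions are not unique, and this one is verified by expanding entrywise), so rank(T) ≤ 3.
These bounds meet, so rank(T) = 3.

rank(T) = 3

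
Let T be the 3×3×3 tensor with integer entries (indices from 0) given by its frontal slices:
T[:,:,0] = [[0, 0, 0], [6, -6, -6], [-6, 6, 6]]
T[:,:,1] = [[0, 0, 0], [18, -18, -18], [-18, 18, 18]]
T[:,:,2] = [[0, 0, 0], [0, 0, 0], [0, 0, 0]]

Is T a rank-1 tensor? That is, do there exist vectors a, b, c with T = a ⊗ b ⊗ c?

The mode-1 fibre T[:,0,0] = [0, 6, -6] gives a = [0, 1, -1] (primitive direction); the mode-2 fibre T[1,:,0] = [6, -6, -6] gives b = [1, -1, -1]; then c[k] = T[1,0,k] / (a[1]·b[0]) = [6, 18, 0] / 1 = [6, 18, 0].
Expanding [0, 1, -1] ⊗ [1, -1, -1] ⊗ [6, 18, 0] reproduces all 27 entries of T, so T = [0, 1, -1] ⊗ [1, -1, -1] ⊗ [6, 18, 0] and rank(T) ≤ 1.
Equivalently every frontal slice T[:,:,k] is c[k] times the rank-1 matrix [0, 1, -1] ⊗ [1, -1, -1]. So T has rank 1 (it is nonzero).

Yes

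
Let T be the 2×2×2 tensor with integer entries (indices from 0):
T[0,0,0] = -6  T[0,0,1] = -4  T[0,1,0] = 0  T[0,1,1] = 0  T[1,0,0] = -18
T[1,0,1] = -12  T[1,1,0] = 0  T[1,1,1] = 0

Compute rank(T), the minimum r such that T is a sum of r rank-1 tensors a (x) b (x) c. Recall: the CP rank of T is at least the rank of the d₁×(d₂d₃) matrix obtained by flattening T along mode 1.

1

Lower bound: T ≠ 0 (e.g. T[0,0,0] = -6), so rank(T) ≥ 1.
Upper bound: the mode-1 fibre T[:,0,0] = [-6, -18] gives a = (1, 3) (primitive direction); the mode-2 fibre T[0,:,0] = [-6, 0] gives b = (1, 0); then c[k] = T[0,0,k] / (a[0]·b[0]) = [-6, -4] / 1 = (-6, -4).
Expanding (1, 3) (x) (1, 0) (x) (-6, -4) reproduces all 8 entries of T, so T = (1, 3) (x) (1, 0) (x) (-6, -4) and rank(T) ≤ 1.
These bounds meet, so rank(T) = 1.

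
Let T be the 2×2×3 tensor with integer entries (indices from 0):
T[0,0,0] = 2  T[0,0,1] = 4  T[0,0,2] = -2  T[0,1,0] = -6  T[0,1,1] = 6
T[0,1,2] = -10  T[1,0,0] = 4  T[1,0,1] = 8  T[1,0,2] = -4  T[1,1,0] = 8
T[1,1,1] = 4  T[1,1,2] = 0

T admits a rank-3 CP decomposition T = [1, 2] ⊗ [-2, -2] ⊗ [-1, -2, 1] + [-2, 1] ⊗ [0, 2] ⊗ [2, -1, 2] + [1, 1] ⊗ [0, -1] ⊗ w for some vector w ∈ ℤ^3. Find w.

Subtract the known terms from T to get the rank-1 residual R = [1, 1] ⊗ [0, -1] ⊗ w, so R[i,j,k] = a[i]·b[j]·w[k]. Pick indices with nonzero a[0]·b[1] = (1)·(-1) = -1. Only the fibre through (0,1,·) is needed: R[0,1,:] = T[0,1,:] − Σₗ aₗ[0]bₗ[1]cₗ = [-6, 6, -10] − (1)·(-2)·[-1, -2, 1] − (-2)·(2)·[2, -1, 2] = [0, -2, 0]. Then w[k] = R[0,1,k] / -1 for each k, giving w = [0, -2, 0] / -1 = [0, 2, 0].

w = [0, 2, 0]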